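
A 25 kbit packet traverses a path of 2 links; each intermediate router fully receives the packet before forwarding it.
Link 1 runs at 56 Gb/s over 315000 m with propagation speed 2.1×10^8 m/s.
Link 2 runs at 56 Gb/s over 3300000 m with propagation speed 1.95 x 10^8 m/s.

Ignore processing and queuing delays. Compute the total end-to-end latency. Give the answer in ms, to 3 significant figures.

18.4 ms

L = 25000 bits.
Transmission delay per hop = L/R = 25000/56000000000 = 0.000446429 ms; 2 hops → 0.000892857 ms.
Propagation delays (d/s per hop): 1.5, 16.9231 ms; sum = 18.4231 ms.
End-to-end = 18.4 ms.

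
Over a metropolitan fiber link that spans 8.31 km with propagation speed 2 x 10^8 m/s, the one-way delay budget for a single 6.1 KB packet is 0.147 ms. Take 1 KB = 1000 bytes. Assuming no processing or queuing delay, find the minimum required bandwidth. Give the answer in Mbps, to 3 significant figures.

463 Mbps

L = 48800 bits.
Propagation delay = 8310 / 200000000 = 0.04155 ms.
Transmission budget = 0.147 − 0.04155 = 0.10545 ms.
R ≥ L / t_tx = 48800 bits / 0.00010545 s = 463 Mbps.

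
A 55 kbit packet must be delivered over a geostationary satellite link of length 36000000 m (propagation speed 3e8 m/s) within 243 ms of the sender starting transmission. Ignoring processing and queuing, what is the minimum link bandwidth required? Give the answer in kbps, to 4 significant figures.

Propagation delay = 36000000 / 300000000 = 120 ms.
Transmission budget = 243 − 120 = 123 ms.
R ≥ L / t_tx = 55000 bits / 0.123 s = 447.2 kbps.

447.2 kbps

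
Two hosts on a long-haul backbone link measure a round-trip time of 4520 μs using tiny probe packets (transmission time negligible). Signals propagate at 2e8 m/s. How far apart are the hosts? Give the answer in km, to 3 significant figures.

452 km

One-way propagation = RTT/2 = 2260 μs.
d = s × t = 200000000 × 0.00226 = 452 km.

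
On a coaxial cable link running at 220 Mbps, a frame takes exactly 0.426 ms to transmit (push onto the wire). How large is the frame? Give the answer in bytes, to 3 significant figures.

L = R × t_tx = 220000000 b/s × 0.000426 s = 93720 bits.
In bytes: 93720 / 8 = 11700 bytes.

11700 bytes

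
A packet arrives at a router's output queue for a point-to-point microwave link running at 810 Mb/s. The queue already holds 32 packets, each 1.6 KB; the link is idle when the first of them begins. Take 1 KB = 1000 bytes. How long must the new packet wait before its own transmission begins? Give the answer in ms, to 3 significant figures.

Each queued packet: L/R = 12800/810000000 = 0.0158025 ms.
32 queued → 0.505679 ms.
Queuing delay = 0.506 ms.

0.506 ms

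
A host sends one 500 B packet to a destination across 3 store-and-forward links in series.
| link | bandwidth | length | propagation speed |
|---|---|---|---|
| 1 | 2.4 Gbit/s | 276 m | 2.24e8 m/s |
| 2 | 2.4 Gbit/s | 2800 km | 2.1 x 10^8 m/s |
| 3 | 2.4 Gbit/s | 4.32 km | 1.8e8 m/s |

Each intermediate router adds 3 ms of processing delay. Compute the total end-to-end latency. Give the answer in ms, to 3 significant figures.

19.4 ms

L = 500 × 8 = 4000 bits.
Transmission delay per hop = L/R = 4000/2400000000 = 0.00166667 ms; 3 hops → 0.005 ms.
Propagation delays (d/s per hop): 0.00123214, 13.3333, 0.024 ms; sum = 13.3586 ms.
Processing at 2 router(s): 2 × 3 ms = 6 ms.
End-to-end = 19.4 ms.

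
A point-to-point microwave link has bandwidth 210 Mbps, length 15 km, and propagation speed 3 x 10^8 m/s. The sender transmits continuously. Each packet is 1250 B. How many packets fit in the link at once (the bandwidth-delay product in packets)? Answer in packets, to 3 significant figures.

Propagation delay = 15000 / 300000000 = 5e-05 s.
BDP = R × t_prop = 210000000 × 5e-05 = 10500 bits.
In packets of 10000 bits: 1.05 packets.

1.05 packets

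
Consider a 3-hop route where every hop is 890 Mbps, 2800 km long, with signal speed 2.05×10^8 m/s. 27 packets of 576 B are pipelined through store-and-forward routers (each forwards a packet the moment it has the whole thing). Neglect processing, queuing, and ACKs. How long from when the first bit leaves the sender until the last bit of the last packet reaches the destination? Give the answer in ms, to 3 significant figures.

41.1 ms

Per-hop transmission t_tx = L/R = 4608/890000000 = 0.00517753 ms.
Per-hop propagation t_prop = 2800000/2.05e+08 = 13.6585 ms.
Pipeline fill: first packet needs 3·t_tx to clear all hops; remaining 26 packets each add one t_tx.
Total = (3+27-1)·t_tx + 3·t_prop = 29·0.00517753 + 3·13.6585 = 41.1 ms.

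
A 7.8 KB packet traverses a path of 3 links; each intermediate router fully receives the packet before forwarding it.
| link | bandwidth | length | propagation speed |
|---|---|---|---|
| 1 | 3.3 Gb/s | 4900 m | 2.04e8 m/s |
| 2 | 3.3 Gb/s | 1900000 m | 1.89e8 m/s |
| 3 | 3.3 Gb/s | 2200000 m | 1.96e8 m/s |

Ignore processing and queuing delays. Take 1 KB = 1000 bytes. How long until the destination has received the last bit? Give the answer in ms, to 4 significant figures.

21.36 ms

L = 62400 bits.
Transmission delay per hop = L/R = 62400/3300000000 = 0.0189091 ms; 3 hops → 0.0567273 ms.
Propagation delays (d/s per hop): 0.0240196, 10.0529, 11.2245 ms; sum = 21.3014 ms.
End-to-end = 21.36 ms.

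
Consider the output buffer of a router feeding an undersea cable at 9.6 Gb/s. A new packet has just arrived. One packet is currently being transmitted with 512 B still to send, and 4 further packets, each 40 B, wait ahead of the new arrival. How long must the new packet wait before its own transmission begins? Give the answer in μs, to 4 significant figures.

Each queued packet: L/R = 320/9600000000 = 0.0333333 μs.
4 queued → 0.133333 μs.
Plus remaining 4096 bits of current packet: 0.426667 μs.
Queuing delay = 0.5600 μs.

0.5600 μs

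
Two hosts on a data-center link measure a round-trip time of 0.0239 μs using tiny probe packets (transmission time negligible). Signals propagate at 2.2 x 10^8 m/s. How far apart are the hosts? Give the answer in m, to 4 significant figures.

2.629 m

One-way propagation = RTT/2 = 0.01195 μs.
d = s × t = 2.2e+08 × 1.195e-08 = 2.629 m.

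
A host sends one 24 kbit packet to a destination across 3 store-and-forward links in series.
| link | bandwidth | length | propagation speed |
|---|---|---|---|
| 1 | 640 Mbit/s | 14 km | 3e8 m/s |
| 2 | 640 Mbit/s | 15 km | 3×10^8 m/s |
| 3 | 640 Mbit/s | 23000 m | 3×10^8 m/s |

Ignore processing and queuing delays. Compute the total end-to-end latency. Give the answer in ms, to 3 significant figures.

L = 24000 bits.
Transmission delay per hop = L/R = 24000/640000000 = 0.0375 ms; 3 hops → 0.1125 ms.
Propagation delays (d/s per hop): 0.0466667, 0.05, 0.0766667 ms; sum = 0.173333 ms.
End-to-end = 0.286 ms.

0.286 ms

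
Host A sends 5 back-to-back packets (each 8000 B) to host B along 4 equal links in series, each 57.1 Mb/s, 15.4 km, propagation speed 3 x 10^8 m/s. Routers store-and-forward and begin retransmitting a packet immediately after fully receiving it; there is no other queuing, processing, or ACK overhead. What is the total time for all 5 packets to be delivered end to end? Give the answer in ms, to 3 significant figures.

9.17 ms

Per-hop transmission t_tx = L/R = 64000/57100000 = 1.12084 ms.
Per-hop propagation t_prop = 15400/300000000 = 0.0513333 ms.
Pipeline fill: first packet needs 4·t_tx to clear all hops; remaining 4 packets each add one t_tx.
Total = (4+5-1)·t_tx + 4·t_prop = 8·1.12084 + 4·0.0513333 = 9.17 ms.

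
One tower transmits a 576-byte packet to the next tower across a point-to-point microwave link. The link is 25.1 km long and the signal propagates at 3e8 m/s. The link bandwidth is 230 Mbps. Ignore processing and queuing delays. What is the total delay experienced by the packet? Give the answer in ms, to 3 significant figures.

L = 576 × 8 = 4608 bits.
Transmission delay = L/R = 4608 / 230000000 = 0.0200348 ms.
Propagation delay = d/s = 25100 m / 300000000 m/s = 0.0836667 ms.
Total = 0.104 ms.

0.104 ms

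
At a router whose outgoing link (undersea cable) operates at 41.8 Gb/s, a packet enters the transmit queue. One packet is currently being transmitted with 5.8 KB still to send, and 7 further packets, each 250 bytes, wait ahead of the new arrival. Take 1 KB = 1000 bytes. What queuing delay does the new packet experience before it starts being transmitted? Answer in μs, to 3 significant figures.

Each queued packet: L/R = 2000/41800000000 = 0.0478469 μs.
7 queued → 0.334928 μs.
Plus remaining 46400 bits of current packet: 1.11005 μs.
Queuing delay = 1.44 μs.

1.44 μs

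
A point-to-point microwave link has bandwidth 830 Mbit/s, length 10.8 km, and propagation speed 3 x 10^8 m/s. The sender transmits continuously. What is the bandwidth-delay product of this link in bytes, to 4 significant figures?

Propagation delay = 10800 / 300000000 = 3.6e-05 s.
BDP = R × t_prop = 830000000 × 3.6e-05 = 29880 bits.
In bytes: 29880/8 = 3735 bytes.

3735 bytes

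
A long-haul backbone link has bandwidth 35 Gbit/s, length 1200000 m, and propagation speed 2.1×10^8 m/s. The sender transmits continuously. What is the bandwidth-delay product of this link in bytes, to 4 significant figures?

Propagation delay = 1200000 / 210000000 = 0.00571429 s.
BDP = R × t_prop = 35000000000 × 0.00571429 = 200000000 bits.
In bytes: 200000000/8 = 25000000 bytes.

25000000 bytes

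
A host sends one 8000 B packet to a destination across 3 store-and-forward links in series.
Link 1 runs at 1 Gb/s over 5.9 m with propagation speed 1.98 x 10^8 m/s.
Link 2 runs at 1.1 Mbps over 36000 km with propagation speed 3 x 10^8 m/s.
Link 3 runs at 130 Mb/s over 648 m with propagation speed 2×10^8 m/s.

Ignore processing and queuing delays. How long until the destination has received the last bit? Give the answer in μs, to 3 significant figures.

179000 μs

L = 8000 × 8 = 64000 bits.
Transmission delays (L/R per hop): 64, 58181.8, 492.308 μs; sum = 58738.1 μs.
Propagation delays (d/s per hop): 0.029798, 120000, 3.24 μs; sum = 120003 μs.
End-to-end = 179000 μs.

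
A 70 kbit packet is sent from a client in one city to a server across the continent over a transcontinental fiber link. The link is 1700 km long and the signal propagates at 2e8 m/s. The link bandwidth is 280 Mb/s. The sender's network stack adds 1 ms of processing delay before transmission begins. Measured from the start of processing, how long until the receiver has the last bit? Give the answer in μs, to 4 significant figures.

L = 70000 bits.
Transmission delay = L/R = 70000 / 280000000 = 250 μs.
Propagation delay = d/s = 1700000 m / 200000000 m/s = 8500 μs.
Plus processing delay 1 ms = 1000 μs.
Total = 9750 μs.

9750 μs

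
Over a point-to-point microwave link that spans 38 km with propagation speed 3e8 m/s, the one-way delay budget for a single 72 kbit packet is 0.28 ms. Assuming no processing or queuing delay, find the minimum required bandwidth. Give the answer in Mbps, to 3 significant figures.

Propagation delay = 38000 / 300000000 = 0.126667 ms.
Transmission budget = 0.28 − 0.126667 = 0.153333 ms.
R ≥ L / t_tx = 72000 bits / 0.000153333 s = 470 Mbps.

470 Mbps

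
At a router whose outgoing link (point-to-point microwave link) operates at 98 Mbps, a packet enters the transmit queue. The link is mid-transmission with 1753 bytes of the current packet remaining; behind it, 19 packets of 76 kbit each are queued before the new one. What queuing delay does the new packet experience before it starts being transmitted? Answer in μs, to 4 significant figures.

14880 μs

Each queued packet: L/R = 76000/98000000 = 775.51 μs.
19 queued → 14734.7 μs.
Plus remaining 14024 bits of current packet: 143.102 μs.
Queuing delay = 14880 μs.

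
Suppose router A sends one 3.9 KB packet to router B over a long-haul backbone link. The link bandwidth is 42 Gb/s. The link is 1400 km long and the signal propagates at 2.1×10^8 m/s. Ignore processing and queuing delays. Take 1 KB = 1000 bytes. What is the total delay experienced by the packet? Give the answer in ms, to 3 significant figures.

L = 31200 bits.
Transmission delay = L/R = 31200 / 42000000000 = 0.000742857 ms.
Propagation delay = d/s = 1400000 m / 210000000 m/s = 6.66667 ms.
Total = 6.67 ms.

6.67 ms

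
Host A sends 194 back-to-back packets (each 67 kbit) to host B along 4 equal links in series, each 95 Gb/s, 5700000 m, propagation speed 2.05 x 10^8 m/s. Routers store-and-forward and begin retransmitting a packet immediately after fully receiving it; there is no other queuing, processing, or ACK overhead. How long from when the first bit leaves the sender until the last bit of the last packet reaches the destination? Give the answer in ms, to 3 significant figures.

111 ms

Per-hop transmission t_tx = L/R = 67000/95000000000 = 0.000705263 ms.
Per-hop propagation t_prop = 5700000/2.05e+08 = 27.8049 ms.
Pipeline fill: first packet needs 4·t_tx to clear all hops; remaining 193 packets each add one t_tx.
Total = (4+194-1)·t_tx + 4·t_prop = 197·0.000705263 + 4·27.8049 = 111 ms.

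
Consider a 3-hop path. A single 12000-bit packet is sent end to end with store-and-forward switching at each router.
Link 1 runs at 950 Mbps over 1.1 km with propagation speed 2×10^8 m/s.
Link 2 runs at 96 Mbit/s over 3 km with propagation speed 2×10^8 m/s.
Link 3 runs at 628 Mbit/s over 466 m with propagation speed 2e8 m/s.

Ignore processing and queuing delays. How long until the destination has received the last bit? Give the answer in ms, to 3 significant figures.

Transmission delays (L/R per hop): 0.0126316, 0.125, 0.0191083 ms; sum = 0.15674 ms.
Propagation delays (d/s per hop): 0.0055, 0.015, 0.00233 ms; sum = 0.02283 ms.
End-to-end = 0.180 ms.

0.180 ms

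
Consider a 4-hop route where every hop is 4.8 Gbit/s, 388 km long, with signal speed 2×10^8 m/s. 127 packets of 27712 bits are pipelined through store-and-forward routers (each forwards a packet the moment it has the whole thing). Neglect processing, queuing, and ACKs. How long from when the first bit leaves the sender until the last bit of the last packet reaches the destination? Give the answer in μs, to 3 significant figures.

8510 μs

Per-hop transmission t_tx = L/R = 27712/4800000000 = 5.77333 μs.
Per-hop propagation t_prop = 388000/200000000 = 1940 μs.
Pipeline fill: first packet needs 4·t_tx to clear all hops; remaining 126 packets each add one t_tx.
Total = (4+127-1)·t_tx + 4·t_prop = 130·5.77333 + 4·1940 = 8510 μs.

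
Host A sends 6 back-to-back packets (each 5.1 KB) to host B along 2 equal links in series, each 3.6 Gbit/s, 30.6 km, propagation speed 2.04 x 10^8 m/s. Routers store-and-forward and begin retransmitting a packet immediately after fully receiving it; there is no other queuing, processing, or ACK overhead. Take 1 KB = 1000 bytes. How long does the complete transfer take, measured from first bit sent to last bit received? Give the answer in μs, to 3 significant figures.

Per-hop transmission t_tx = L/R = 40800/3600000000 = 11.3333 μs.
Per-hop propagation t_prop = 30600/204000000 = 150 μs.
Pipeline fill: first packet needs 2·t_tx to clear all hops; remaining 5 packets each add one t_tx.
Total = (2+6-1)·t_tx + 2·t_prop = 7·11.3333 + 2·150 = 379 μs.

379 μs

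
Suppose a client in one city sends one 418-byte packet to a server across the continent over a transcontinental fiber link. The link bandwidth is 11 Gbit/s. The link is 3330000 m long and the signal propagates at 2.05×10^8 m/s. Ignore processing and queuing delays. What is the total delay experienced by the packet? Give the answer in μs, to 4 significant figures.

L = 418 × 8 = 3344 bits.
Transmission delay = L/R = 3344 / 11000000000 = 0.304 μs.
Propagation delay = d/s = 3330000 m / 2.05e+08 m/s = 16243.9 μs.
Total = 16240 μs.

16240 μs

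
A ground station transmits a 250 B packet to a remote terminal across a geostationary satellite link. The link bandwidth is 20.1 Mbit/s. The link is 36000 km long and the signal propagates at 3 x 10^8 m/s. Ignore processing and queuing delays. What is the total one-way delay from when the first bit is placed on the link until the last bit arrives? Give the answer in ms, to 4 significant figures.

L = 250 × 8 = 2000 bits.
Transmission delay = L/R = 2000 / 20100000 = 0.0995025 ms.
Propagation delay = d/s = 36000000 m / 300000000 m/s = 120 ms.
Total = 120.1 ms.

120.1 ms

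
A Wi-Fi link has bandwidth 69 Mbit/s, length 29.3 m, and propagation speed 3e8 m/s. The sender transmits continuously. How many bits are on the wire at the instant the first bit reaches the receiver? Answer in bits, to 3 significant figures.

6.74 bits

Propagation delay = 29.3 / 300000000 = 9.76667e-08 s.
BDP = R × t_prop = 69000000 × 9.76667e-08 = 6.739 bits.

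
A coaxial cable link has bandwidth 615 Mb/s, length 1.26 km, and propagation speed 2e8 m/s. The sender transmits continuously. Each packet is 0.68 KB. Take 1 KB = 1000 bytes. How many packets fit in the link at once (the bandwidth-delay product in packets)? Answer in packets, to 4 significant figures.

Propagation delay = 1260 / 200000000 = 6.3e-06 s.
BDP = R × t_prop = 615000000 × 6.3e-06 = 3874.5 bits.
In packets of 5440 bits: 0.7122 packets.

0.7122 packets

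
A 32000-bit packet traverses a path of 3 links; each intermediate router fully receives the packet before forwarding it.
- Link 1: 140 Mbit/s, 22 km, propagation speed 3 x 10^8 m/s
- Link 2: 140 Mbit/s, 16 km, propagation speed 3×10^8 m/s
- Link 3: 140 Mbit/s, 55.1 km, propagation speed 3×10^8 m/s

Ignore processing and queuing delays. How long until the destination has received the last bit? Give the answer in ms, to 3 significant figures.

0.996 ms

Transmission delay per hop = L/R = 32000/140000000 = 0.228571 ms; 3 hops → 0.685714 ms.
Propagation delays (d/s per hop): 0.0733333, 0.0533333, 0.183667 ms; sum = 0.310333 ms.
End-to-end = 0.996 ms.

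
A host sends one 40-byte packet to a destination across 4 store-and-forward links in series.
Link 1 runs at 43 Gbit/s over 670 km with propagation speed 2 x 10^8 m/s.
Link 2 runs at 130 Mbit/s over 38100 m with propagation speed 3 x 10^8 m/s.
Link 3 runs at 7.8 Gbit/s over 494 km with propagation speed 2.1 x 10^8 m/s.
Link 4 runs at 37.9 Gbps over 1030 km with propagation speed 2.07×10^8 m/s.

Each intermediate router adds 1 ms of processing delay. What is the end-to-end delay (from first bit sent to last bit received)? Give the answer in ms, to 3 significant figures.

L = 40 × 8 = 320 bits.
Transmission delays (L/R per hop): 7.44186e-06, 0.00246154, 4.10256e-05, 8.44327e-06 ms; sum = 0.00251845 ms.
Propagation delays (d/s per hop): 3.35, 0.127, 2.35238, 4.97585 ms; sum = 10.8052 ms.
Processing at 3 router(s): 3 × 1 ms = 3 ms.
End-to-end = 13.8 ms.

13.8 ms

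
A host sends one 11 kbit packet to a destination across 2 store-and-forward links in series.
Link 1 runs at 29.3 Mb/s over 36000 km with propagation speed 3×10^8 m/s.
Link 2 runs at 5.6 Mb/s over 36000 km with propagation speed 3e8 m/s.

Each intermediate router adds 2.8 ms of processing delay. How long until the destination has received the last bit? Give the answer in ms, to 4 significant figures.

L = 11000 bits.
Transmission delays (L/R per hop): 0.375427, 1.96429 ms; sum = 2.33971 ms.
Propagation delays (d/s per hop): 120, 120 ms; sum = 240 ms.
Processing at 1 router(s): 1 × 2.8 ms = 2.8 ms.
End-to-end = 245.1 ms.

245.1 ms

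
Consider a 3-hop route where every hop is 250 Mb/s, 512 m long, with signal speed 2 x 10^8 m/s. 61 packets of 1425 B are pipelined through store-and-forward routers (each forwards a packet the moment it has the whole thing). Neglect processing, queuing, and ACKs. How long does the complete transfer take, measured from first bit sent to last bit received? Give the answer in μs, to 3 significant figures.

Per-hop transmission t_tx = L/R = 11400/250000000 = 45.6 μs.
Per-hop propagation t_prop = 512/200000000 = 2.56 μs.
Pipeline fill: first packet needs 3·t_tx to clear all hops; remaining 60 packets each add one t_tx.
Total = (3+61-1)·t_tx + 3·t_prop = 63·45.6 + 3·2.56 = 2880 μs.

2880 μs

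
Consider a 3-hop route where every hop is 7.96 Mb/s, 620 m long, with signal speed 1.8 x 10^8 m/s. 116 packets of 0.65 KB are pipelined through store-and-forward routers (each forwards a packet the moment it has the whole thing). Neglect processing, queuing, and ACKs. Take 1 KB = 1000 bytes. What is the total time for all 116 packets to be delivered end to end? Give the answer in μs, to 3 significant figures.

Per-hop transmission t_tx = L/R = 5200/7960000 = 653.266 μs.
Per-hop propagation t_prop = 620/180000000 = 3.44444 μs.
Pipeline fill: first packet needs 3·t_tx to clear all hops; remaining 115 packets each add one t_tx.
Total = (3+116-1)·t_tx + 3·t_prop = 118·653.266 + 3·3.44444 = 77100 μs.

77100 μs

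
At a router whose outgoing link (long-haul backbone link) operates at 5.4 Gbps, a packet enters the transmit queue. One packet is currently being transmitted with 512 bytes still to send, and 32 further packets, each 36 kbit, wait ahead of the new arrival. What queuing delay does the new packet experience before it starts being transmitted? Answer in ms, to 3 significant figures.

Each queued packet: L/R = 36000/5400000000 = 0.00666667 ms.
32 queued → 0.213333 ms.
Plus remaining 4096 bits of current packet: 0.000758519 ms.
Queuing delay = 0.214 ms.

0.214 ms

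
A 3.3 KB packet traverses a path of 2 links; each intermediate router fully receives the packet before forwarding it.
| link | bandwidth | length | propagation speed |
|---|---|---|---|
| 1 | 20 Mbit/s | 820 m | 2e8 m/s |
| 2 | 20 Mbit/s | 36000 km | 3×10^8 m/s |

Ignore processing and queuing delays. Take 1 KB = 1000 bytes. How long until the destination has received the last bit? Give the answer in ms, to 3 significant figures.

123 ms

L = 26400 bits.
Transmission delay per hop = L/R = 26400/20000000 = 1.32 ms; 2 hops → 2.64 ms.
Propagation delays (d/s per hop): 0.0041, 120 ms; sum = 120.004 ms.
End-to-end = 123 ms.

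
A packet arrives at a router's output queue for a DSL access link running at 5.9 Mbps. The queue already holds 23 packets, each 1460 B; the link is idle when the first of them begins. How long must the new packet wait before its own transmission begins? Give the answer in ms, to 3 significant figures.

45.5 ms

Each queued packet: L/R = 11680/5900000 = 1.97966 ms.
23 queued → 45.5322 ms.
Queuing delay = 45.5 ms.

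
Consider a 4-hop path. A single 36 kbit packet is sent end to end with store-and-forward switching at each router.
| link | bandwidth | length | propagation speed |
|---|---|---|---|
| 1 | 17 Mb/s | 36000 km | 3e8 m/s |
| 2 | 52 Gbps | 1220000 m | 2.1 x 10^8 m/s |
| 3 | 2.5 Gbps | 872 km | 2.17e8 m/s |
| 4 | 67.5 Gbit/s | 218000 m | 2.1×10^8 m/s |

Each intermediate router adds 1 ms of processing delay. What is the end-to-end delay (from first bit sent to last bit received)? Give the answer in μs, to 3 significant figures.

136000 μs

L = 36000 bits.
Transmission delays (L/R per hop): 2117.65, 0.692308, 14.4, 0.533333 μs; sum = 2133.27 μs.
Propagation delays (d/s per hop): 120000, 5809.52, 4018.43, 1038.1 μs; sum = 130866 μs.
Processing at 3 router(s): 3 × 1 ms = 3000 μs.
End-to-end = 136000 μs.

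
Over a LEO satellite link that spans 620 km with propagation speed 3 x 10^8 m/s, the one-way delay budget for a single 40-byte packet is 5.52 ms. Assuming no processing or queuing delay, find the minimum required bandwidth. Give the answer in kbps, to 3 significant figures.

92.7 kbps

L = 320 bits.
Propagation delay = 620000 / 300000000 = 2.06667 ms.
Transmission budget = 5.52 − 2.06667 = 3.45333 ms.
R ≥ L / t_tx = 320 bits / 0.00345333 s = 92.7 kbps.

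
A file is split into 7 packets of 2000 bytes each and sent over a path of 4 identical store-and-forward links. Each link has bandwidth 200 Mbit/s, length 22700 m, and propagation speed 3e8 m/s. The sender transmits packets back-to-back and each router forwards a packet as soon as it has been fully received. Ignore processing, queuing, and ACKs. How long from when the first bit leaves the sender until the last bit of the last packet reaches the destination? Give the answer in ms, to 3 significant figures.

1.10 ms

Per-hop transmission t_tx = L/R = 16000/200000000 = 0.08 ms.
Per-hop propagation t_prop = 22700/300000000 = 0.0756667 ms.
Pipeline fill: first packet needs 4·t_tx to clear all hops; remaining 6 packets each add one t_tx.
Total = (4+7-1)·t_tx + 4·t_prop = 10·0.08 + 4·0.0756667 = 1.10 ms.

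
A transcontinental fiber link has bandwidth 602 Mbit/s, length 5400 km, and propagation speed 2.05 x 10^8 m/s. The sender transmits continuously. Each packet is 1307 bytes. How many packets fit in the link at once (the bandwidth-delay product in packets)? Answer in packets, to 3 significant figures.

1520 packets

Propagation delay = 5400000 / 2.05e+08 = 0.0263415 s.
BDP = R × t_prop = 602000000 × 0.0263415 = 15857600 bits.
In packets of 10456 bits: 1520 packets.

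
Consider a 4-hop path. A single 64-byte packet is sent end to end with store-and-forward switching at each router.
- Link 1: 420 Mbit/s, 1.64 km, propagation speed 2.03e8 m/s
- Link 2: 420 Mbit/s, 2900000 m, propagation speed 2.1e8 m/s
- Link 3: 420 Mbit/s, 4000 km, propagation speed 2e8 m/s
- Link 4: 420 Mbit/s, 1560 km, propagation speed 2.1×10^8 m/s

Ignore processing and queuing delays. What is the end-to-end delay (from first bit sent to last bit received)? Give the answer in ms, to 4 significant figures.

41.25 ms

L = 64 × 8 = 512 bits.
Transmission delay per hop = L/R = 512/420000000 = 0.00121905 ms; 4 hops → 0.00487619 ms.
Propagation delays (d/s per hop): 0.00807882, 13.8095, 20, 7.42857 ms; sum = 41.2462 ms.
End-to-end = 41.25 ms.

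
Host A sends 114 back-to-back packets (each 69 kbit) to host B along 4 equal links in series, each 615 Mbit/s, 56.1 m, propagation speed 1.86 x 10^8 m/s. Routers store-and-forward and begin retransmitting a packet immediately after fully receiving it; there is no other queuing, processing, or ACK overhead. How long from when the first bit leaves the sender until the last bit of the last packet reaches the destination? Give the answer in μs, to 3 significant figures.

13100 μs

Per-hop transmission t_tx = L/R = 69000/615000000 = 112.195 μs.
Per-hop propagation t_prop = 56.1/186000000 = 0.301613 μs.
Pipeline fill: first packet needs 4·t_tx to clear all hops; remaining 113 packets each add one t_tx.
Total = (4+114-1)·t_tx + 4·t_prop = 117·112.195 + 4·0.301613 = 13100 μs.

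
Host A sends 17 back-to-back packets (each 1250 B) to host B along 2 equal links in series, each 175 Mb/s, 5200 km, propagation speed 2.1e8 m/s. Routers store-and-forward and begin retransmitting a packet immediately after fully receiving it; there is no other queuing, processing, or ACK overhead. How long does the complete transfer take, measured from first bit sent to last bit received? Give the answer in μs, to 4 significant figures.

Per-hop transmission t_tx = L/R = 10000/175000000 = 57.1429 μs.
Per-hop propagation t_prop = 5200000/210000000 = 24761.9 μs.
Pipeline fill: first packet needs 2·t_tx to clear all hops; remaining 16 packets each add one t_tx.
Total = (2+17-1)·t_tx + 2·t_prop = 18·57.1429 + 2·24761.9 = 50550 μs.

50550 μs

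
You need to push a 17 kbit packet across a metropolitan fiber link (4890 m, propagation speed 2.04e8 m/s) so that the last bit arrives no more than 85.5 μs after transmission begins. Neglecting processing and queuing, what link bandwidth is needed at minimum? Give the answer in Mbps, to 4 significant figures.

Propagation delay = 4890 / 204000000 = 23.9706 μs.
Transmission budget = 85.5 − 23.9706 = 61.5294 μs.
R ≥ L / t_tx = 17000 bits / 6.15294e-05 s = 276.3 Mbps.

276.3 Mbps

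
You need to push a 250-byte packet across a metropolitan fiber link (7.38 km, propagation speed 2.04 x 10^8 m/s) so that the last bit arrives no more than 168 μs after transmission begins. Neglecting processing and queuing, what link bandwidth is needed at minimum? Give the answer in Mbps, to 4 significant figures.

15.17 Mbps

L = 2000 bits.
Propagation delay = 7380 / 204000000 = 36.1765 μs.
Transmission budget = 168 − 36.1765 = 131.824 μs.
R ≥ L / t_tx = 2000 bits / 0.000131824 s = 15.17 Mbps.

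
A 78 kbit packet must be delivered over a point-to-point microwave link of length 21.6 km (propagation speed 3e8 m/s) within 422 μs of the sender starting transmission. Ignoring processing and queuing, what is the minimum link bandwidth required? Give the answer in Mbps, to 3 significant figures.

Propagation delay = 21600 / 300000000 = 72 μs.
Transmission budget = 422 − 72 = 350 μs.
R ≥ L / t_tx = 78000 bits / 0.00035 s = 223 Mbps.

223 Mbps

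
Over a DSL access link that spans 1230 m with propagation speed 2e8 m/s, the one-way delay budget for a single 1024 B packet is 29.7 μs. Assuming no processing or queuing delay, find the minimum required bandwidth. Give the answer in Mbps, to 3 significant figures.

L = 8192 bits.
Propagation delay = 1230 / 200000000 = 6.15 μs.
Transmission budget = 29.7 − 6.15 = 23.55 μs.
R ≥ L / t_tx = 8192 bits / 2.355e-05 s = 348 Mbps.

348 Mbps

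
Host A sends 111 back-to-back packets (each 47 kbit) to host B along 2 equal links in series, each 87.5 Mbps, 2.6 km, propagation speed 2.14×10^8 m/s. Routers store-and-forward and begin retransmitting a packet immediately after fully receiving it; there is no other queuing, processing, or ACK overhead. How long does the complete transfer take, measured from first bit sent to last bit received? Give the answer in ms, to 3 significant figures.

Per-hop transmission t_tx = L/R = 47000/87500000 = 0.537143 ms.
Per-hop propagation t_prop = 2600/214000000 = 0.0121495 ms.
Pipeline fill: first packet needs 2·t_tx to clear all hops; remaining 110 packets each add one t_tx.
Total = (2+111-1)·t_tx + 2·t_prop = 112·0.537143 + 2·0.0121495 = 60.2 ms.

60.2 ms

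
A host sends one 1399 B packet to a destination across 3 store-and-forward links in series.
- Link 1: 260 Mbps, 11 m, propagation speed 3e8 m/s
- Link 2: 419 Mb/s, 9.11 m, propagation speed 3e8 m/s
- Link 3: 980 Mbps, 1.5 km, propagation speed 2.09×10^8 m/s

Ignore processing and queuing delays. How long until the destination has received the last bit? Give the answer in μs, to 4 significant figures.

88.42 μs

L = 1399 × 8 = 11192 bits.
Transmission delays (L/R per hop): 43.0462, 26.7112, 11.4204 μs; sum = 81.1778 μs.
Propagation delays (d/s per hop): 0.0366667, 0.0303667, 7.17703 μs; sum = 7.24407 μs.
End-to-end = 88.42 μs.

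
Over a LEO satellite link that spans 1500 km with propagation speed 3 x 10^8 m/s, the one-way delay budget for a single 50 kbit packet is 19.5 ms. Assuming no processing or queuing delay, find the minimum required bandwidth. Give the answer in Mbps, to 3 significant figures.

3.45 Mbps

Propagation delay = 1500000 / 300000000 = 5 ms.
Transmission budget = 19.5 − 5 = 14.5 ms.
R ≥ L / t_tx = 50000 bits / 0.0145 s = 3.45 Mbps.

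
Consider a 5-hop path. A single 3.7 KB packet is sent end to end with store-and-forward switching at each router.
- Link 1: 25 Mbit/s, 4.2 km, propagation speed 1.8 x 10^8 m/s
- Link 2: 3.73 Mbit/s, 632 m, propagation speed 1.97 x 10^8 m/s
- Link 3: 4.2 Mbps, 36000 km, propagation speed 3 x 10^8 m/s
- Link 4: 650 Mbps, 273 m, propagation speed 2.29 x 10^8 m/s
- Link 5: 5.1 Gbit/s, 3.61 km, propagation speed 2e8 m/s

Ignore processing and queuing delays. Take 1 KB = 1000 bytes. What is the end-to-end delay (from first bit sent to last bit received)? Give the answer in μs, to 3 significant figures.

136000 μs

L = 29600 bits.
Transmission delays (L/R per hop): 1184, 7935.66, 7047.62, 45.5385, 5.80392 μs; sum = 16218.6 μs.
Propagation delays (d/s per hop): 23.3333, 3.20812, 120000, 1.19214, 18.05 μs; sum = 120046 μs.
End-to-end = 136000 μs.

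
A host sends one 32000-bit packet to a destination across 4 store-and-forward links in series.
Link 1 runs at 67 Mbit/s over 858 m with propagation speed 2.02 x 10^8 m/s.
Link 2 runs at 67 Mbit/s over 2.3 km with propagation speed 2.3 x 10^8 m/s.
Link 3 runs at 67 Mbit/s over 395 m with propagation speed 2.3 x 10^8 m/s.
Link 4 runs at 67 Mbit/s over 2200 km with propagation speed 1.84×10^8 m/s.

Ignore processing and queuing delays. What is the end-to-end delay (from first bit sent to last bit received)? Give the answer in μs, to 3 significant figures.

13900 μs

Transmission delay per hop = L/R = 32000/67000000 = 477.612 μs; 4 hops → 1910.45 μs.
Propagation delays (d/s per hop): 4.24752, 10, 1.71739, 11956.5 μs; sum = 11972.5 μs.
End-to-end = 13900 μs.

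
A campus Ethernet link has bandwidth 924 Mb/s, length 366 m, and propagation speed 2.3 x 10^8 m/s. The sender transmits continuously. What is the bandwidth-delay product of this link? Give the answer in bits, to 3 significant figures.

Propagation delay = 366 / 2.3e+08 = 1.5913e-06 s.
BDP = R × t_prop = 924000000 × 1.5913e-06 = 1470.37 bits.

1470 bits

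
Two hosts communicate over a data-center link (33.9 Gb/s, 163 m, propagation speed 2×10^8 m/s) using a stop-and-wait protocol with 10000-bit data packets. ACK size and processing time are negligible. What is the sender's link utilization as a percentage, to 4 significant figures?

t_tx = L/R = 10000/33900000000 = 2.94985e-07 s.
t_prop = 163/200000000 = 8.15e-07 s; RTT = 1.63e-06 s.
Cycle = t_tx + RTT = 1.92499e-06 s.
Utilization = t_tx / cycle = 2.94985e-07/1.92499e-06 = 15.32 %.

15.32 %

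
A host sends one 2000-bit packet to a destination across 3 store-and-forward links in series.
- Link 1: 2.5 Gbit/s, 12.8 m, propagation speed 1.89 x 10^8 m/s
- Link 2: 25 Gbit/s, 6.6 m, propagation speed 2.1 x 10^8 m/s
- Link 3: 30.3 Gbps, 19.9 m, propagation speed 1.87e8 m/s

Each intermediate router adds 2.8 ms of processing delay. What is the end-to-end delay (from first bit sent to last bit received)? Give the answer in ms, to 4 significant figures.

5.601 ms

Transmission delays (L/R per hop): 0.0008, 8e-05, 6.60066e-05 ms; sum = 0.000946007 ms.
Propagation delays (d/s per hop): 6.77249e-05, 3.14286e-05, 0.000106417 ms; sum = 0.000205571 ms.
Processing at 2 router(s): 2 × 2.8 ms = 5.6 ms.
End-to-end = 5.601 ms.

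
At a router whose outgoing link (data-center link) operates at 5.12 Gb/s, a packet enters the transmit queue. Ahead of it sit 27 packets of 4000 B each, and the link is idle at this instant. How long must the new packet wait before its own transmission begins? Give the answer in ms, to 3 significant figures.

Each queued packet: L/R = 32000/5120000000 = 0.00625 ms.
27 queued → 0.16875 ms.
Queuing delay = 0.169 ms.

0.169 ms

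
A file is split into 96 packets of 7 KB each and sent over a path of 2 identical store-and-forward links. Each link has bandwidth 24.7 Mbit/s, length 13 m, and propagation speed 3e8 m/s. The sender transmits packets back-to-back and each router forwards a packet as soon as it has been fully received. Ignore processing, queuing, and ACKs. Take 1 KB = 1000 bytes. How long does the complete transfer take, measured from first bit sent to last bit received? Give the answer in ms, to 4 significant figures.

Per-hop transmission t_tx = L/R = 56000/24700000 = 2.26721 ms.
Per-hop propagation t_prop = 13/300000000 = 4.33333e-05 ms.
Pipeline fill: first packet needs 2·t_tx to clear all hops; remaining 95 packets each add one t_tx.
Total = (2+96-1)·t_tx + 2·t_prop = 97·2.26721 + 2·4.33333e-05 = 219.9 ms.

219.9 ms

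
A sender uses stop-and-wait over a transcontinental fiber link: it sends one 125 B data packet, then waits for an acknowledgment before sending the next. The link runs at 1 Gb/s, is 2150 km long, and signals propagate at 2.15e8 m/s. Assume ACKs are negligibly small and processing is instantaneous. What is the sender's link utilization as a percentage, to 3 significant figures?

0.00500 %

t_tx = L/R = 1000/1000000000 = 1e-06 s.
t_prop = 2150000/215000000 = 0.01 s; RTT = 0.02 s.
Cycle = t_tx + RTT = 0.020001 s.
Utilization = t_tx / cycle = 1e-06/0.020001 = 0.00500 %.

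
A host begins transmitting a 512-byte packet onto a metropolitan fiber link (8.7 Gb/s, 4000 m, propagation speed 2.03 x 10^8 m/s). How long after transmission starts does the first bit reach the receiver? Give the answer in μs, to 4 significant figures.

First bit experiences only propagation delay: d/s = 4000/2.03e+08 = 19.70 μs.

19.70 μs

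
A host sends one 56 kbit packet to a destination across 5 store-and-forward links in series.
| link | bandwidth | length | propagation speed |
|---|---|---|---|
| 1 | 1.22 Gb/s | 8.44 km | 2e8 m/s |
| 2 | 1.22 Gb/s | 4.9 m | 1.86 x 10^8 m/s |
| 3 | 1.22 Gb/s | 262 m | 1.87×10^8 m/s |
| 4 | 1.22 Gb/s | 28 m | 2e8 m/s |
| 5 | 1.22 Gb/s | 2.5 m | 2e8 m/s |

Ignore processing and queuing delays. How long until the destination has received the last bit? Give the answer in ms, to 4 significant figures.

0.2733 ms

L = 56000 bits.
Transmission delay per hop = L/R = 56000/1220000000 = 0.0459016 ms; 5 hops → 0.229508 ms.
Propagation delays (d/s per hop): 0.0422, 2.63441e-05, 0.00140107, 0.00014, 1.25e-05 ms; sum = 0.0437799 ms.
End-to-end = 0.2733 ms.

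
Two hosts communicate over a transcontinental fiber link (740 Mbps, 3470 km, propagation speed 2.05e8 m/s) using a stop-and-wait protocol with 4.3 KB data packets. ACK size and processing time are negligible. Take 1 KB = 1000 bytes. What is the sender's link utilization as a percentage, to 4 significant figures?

t_tx = L/R = 34400/740000000 = 4.64865e-05 s.
t_prop = 3470000/2.05e+08 = 0.0169268 s; RTT = 0.0338537 s.
Cycle = t_tx + RTT = 0.0339001 s.
Utilization = t_tx / cycle = 4.64865e-05/0.0339001 = 0.1371 %.

0.1371 %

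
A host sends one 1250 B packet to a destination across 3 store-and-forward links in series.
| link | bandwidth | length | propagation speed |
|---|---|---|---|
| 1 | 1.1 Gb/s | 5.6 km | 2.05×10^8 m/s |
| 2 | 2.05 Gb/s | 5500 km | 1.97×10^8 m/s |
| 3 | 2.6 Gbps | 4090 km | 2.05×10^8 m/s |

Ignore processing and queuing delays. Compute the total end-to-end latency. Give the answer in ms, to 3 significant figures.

L = 1250 × 8 = 10000 bits.
Transmission delays (L/R per hop): 0.00909091, 0.00487805, 0.00384615 ms; sum = 0.0178151 ms.
Propagation delays (d/s per hop): 0.0273171, 27.9188, 19.9512 ms; sum = 47.8973 ms.
End-to-end = 47.9 ms.

47.9 ms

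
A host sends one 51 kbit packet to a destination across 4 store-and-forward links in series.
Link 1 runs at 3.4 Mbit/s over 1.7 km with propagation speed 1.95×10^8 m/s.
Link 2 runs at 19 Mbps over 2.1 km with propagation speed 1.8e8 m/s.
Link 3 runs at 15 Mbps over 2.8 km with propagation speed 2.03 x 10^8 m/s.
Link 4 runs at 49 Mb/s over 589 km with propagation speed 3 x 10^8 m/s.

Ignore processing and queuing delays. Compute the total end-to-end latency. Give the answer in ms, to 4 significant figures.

24.12 ms

L = 51000 bits.
Transmission delays (L/R per hop): 15, 2.68421, 3.4, 1.04082 ms; sum = 22.125 ms.
Propagation delays (d/s per hop): 0.00871795, 0.0116667, 0.0137931, 1.96333 ms; sum = 1.99751 ms.
End-to-end = 24.12 ms.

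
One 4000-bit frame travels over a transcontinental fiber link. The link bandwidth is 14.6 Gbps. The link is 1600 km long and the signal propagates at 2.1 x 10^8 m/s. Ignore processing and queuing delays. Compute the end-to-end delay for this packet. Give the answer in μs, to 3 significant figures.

7620 μs

Transmission delay = L/R = 4000 / 14600000000 = 0.273973 μs.
Propagation delay = d/s = 1600000 m / 210000000 m/s = 7619.05 μs.
Total = 7620 μs.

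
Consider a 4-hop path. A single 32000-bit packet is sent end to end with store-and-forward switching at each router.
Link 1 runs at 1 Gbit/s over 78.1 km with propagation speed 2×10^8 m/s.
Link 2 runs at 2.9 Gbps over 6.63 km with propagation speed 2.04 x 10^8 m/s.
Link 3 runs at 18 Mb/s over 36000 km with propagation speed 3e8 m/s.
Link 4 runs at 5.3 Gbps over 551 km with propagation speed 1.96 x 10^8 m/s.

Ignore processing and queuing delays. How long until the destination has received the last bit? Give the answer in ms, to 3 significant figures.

125 ms

Transmission delays (L/R per hop): 0.032, 0.0110345, 1.77778, 0.00603774 ms; sum = 1.82685 ms.
Propagation delays (d/s per hop): 0.3905, 0.0325, 120, 2.81122 ms; sum = 123.234 ms.
End-to-end = 125 ms.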